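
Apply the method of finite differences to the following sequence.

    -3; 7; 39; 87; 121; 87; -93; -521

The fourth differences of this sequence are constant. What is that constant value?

Δ: 10, 32, 48, 34, -34, -180, -428
Δ²: 22, 16, -14, -68, -146, -248
Δ³: -6, -30, -54, -78, -102
Δ⁴: -24, -24, -24, -24

-24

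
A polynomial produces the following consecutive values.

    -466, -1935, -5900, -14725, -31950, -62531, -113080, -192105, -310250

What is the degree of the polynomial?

Δ: -1469, -3965, -8825, -17225, -30581, -50549, -79025, -118145
Δ²: -2496, -4860, -8400, -13356, -19968, -28476, -39120
Δ³: -2364, -3540, -4956, -6612, -8508, -10644
Δ⁴: -1176, -1416, -1656, -1896, -2136
Δ⁵: -240, -240, -240, -240
The fifth differences are constant, so the polynomial has degree 5.

5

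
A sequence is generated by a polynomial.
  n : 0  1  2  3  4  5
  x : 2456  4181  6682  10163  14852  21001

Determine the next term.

28886

1725, 2501, 3481, 4689, 6149
776, 980, 1208, 1460
204, 228, 252
24, 24
Fourth differences constant at 24.
252 + 24 = 276;  1460 + 276 = 1736;  6149 + 1736 = 7885;  21001 + 7885 = 28886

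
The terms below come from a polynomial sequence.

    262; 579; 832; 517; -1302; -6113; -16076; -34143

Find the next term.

-64178

First differences: 317, 253, -315, -1819, -4811, -9963, -18067
Second differences: -64, -568, -1504, -2992, -5152, -8104
Third differences: -504, -936, -1488, -2160, -2952
Fourth differences: -432, -552, -672, -792
Fifth differences: -120, -120, -120
Constant fifth difference = -120, so extend:
-792 − 120 = -912;  -2952 − 912 = -3864;  -8104 − 3864 = -11968;  -18067 − 11968 = -30035;  -34143 − 30035 = -64178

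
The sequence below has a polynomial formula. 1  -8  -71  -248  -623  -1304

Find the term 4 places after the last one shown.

-10088

Δ: -9, -63, -177, -375, -681
Δ²: -54, -114, -198, -306
Δ³: -60, -84, -108
Δ⁴: -24, -24
The fourth differences are constant (-24).
-108 − 24 = -132;  -306 − 132 = -438;  -681 − 438 = -1119;  -1304 − 1119 = -2423
-132 − 24 = -156;  -438 − 156 = -594;  -1119 − 594 = -1713;  -2423 − 1713 = -4136
-156 − 24 = -180;  -594 − 180 = -774;  -1713 − 774 = -2487;  -4136 − 2487 = -6623
-180 − 24 = -204;  -774 − 204 = -978;  -2487 − 978 = -3465;  -6623 − 3465 = -10088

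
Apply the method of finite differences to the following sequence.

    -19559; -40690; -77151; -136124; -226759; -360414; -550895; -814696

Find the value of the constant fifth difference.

Δ: -21131, -36461, -58973, -90635, -133655, -190481, -263801
Δ²: -15330, -22512, -31662, -43020, -56826, -73320
Δ³: -7182, -9150, -11358, -13806, -16494
Δ⁴: -1968, -2208, -2448, -2688
Δ⁵: -240, -240, -240

-240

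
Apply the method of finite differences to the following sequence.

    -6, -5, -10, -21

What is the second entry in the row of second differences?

-6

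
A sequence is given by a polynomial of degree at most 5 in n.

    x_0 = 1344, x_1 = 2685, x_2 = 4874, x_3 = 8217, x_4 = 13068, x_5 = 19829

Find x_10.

Δ: 1341, 2189, 3343, 4851, 6761
Δ²: 848, 1154, 1508, 1910
Δ³: 306, 354, 402
Δ⁴: 48, 48
Constant fourth difference = 48, so extend:
402 + 48 = 450;  1910 + 450 = 2360;  6761 + 2360 = 9121;  19829 + 9121 = 28950
450 + 48 = 498;  2360 + 498 = 2858;  9121 + 2858 = 11979;  28950 + 11979 = 40929
498 + 48 = 546;  2858 + 546 = 3404;  11979 + 3404 = 15383;  40929 + 15383 = 56312
546 + 48 = 594;  3404 + 594 = 3998;  15383 + 3998 = 19381;  56312 + 19381 = 75693
594 + 48 = 642;  3998 + 642 = 4640;  19381 + 4640 = 24021;  75693 + 24021 = 99714

99714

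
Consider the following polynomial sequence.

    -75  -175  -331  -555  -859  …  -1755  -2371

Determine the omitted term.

Using the first 5 terms:
First differences: -100, -156, -224, -304
Second differences: -56, -68, -80
Third differences: -12, -12
Constant third difference = -12.
Extend forward: -80 − 12 = -92;  -304 − 92 = -396;  -859 − 396 = -1255

-1255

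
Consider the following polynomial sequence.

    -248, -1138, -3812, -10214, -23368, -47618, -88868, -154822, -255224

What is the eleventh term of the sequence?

-890  -2674  -6402  -13154  -24250  -41250  -65954  -100402
-1784  -3728  -6752  -11096  -17000  -24704  -34448
-1944  -3024  -4344  -5904  -7704  -9744
-1080  -1320  -1560  -1800  -2040
-240  -240  -240  -240
The fifth differences are constant (-240).
-2040 − 240 = -2280;  -9744 − 2280 = -12024;  -34448 − 12024 = -46472;  -100402 − 46472 = -146874;  -255224 − 146874 = -402098
-2280 − 240 = -2520;  -12024 − 2520 = -14544;  -46472 − 14544 = -61016;  -146874 − 61016 = -207890;  -402098 − 207890 = -609988

-609988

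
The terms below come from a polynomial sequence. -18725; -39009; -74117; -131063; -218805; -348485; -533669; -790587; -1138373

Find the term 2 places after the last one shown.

-2199045

D1: -20284, -35108, -56946, -87742, -129680, -185184, -256918, -347786
D2: -14824, -21838, -30796, -41938, -55504, -71734, -90868
D3: -7014, -8958, -11142, -13566, -16230, -19134
D4: -1944, -2184, -2424, -2664, -2904
D5: -240, -240, -240, -240
The fifth differences are constant (-240).
-2904 − 240 = -3144;  -19134 − 3144 = -22278;  -90868 − 22278 = -113146;  -347786 − 113146 = -460932;  -1138373 − 460932 = -1599305
-3144 − 240 = -3384;  -22278 − 3384 = -25662;  -113146 − 25662 = -138808;  -460932 − 138808 = -599740;  -1599305 − 599740 = -2199045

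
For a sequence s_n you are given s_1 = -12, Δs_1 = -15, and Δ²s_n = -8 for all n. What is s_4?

Build the table forward from the leading diagonal:
Second differences: -8  -8  -8  -8
First differences: -15  -23  -31  -39
s: -12  -27  -50  -81

-81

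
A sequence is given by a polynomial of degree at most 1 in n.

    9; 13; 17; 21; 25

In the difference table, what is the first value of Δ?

4

D1: 4, 4, 4, 4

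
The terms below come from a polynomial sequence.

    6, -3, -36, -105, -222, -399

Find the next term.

-9, -33, -69, -117, -177
-24, -36, -48, -60
-12, -12, -12
The third differences are constant (-12).
-60 − 12 = -72;  -177 − 72 = -249;  -399 − 249 = -648

-648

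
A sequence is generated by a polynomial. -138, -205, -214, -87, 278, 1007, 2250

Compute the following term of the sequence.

4181

Δ: -67, -9, 127, 365, 729, 1243
Δ²: 58, 136, 238, 364, 514
Δ³: 78, 102, 126, 150
Δ⁴: 24, 24, 24
The fourth differences are constant (24).
150 + 24 = 174;  514 + 174 = 688;  1243 + 688 = 1931;  2250 + 1931 = 4181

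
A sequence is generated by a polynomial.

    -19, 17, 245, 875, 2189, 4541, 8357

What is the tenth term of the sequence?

33929

First differences: 36, 228, 630, 1314, 2352, 3816
Second differences: 192, 402, 684, 1038, 1464
Third differences: 210, 282, 354, 426
Fourth differences: 72, 72, 72
The fourth differences are constant (72).
426 + 72 = 498;  1464 + 498 = 1962;  3816 + 1962 = 5778;  8357 + 5778 = 14135
498 + 72 = 570;  1962 + 570 = 2532;  5778 + 2532 = 8310;  14135 + 8310 = 22445
570 + 72 = 642;  2532 + 642 = 3174;  8310 + 3174 = 11484;  22445 + 11484 = 33929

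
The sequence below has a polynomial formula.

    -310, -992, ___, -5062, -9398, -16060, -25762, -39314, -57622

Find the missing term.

-2434

Using the last 6 terms:
D1: -4336  -6662  -9702  -13552  -18308
D2: -2326  -3040  -3850  -4756
D3: -714  -810  -906
D4: -96  -96
Constant fourth difference = -96.
Extend backward: -714 + 96 = -618;  -2326 + 618 = -1708;  -4336 + 1708 = -2628;  -5062 + 2628 = -2434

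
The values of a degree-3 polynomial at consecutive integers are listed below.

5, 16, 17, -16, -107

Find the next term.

-280

11  1  -33  -91
-10  -34  -58
-24  -24
Third differences constant at -24.
-58 − 24 = -82;  -91 − 82 = -173;  -107 − 173 = -280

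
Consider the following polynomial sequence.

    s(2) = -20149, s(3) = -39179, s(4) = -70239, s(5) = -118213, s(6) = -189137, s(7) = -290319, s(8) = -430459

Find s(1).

D1: -19030, -31060, -47974, -70924, -101182, -140140
D2: -12030, -16914, -22950, -30258, -38958
D3: -4884, -6036, -7308, -8700
D4: -1152, -1272, -1392
D5: -120, -120
The fifth differences are constant at -120.
Work back: -1152 + 120 = -1032;  -4884 + 1032 = -3852;  -12030 + 3852 = -8178;  -19030 + 8178 = -10852;  -20149 + 10852 = -9297

-9297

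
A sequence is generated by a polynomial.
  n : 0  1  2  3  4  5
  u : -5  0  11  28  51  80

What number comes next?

115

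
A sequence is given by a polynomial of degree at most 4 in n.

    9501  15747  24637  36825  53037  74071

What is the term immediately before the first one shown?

D1: 6246, 8890, 12188, 16212, 21034
D2: 2644, 3298, 4024, 4822
D3: 654, 726, 798
D4: 72, 72
The fourth differences are constant at 72.
Work back: 654 − 72 = 582;  2644 − 582 = 2062;  6246 − 2062 = 4184;  9501 − 4184 = 5317

5317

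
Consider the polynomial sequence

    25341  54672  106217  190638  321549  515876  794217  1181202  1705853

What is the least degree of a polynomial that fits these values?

5

29331, 51545, 84421, 130911, 194327, 278341, 386985, 524651
22214, 32876, 46490, 63416, 84014, 108644, 137666
10662, 13614, 16926, 20598, 24630, 29022
2952, 3312, 3672, 4032, 4392
360, 360, 360, 360
The fifth differences are constant, so the polynomial has degree 5.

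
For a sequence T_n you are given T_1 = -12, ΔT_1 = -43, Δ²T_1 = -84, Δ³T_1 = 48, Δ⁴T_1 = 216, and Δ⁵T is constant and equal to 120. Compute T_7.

Build the table forward from the leading diagonal:
Δ⁵: 120  120  120  120  120  120  120
Δ⁴: 216  336  456  576  696  816  936
Δ³: 48  264  600  1056  1632  2328  3144
Δ²: -84  -36  228  828  1884  3516  5844
Δ: -43  -127  -163  65  893  2777  6293
T: -12  -55  -182  -345  -280  613  3390

3390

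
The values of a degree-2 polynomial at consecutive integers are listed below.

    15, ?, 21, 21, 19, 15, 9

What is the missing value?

19

Using the last 5 terms:
First differences: 0, -2, -4, -6
Second differences: -2, -2, -2
Constant second difference = -2.
Extend backward: 0 + 2 = 2;  21 − 2 = 19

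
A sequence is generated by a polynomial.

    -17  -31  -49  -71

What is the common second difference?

-4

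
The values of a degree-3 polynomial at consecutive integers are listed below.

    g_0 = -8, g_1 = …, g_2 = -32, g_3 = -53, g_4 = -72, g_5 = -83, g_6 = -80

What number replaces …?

-15

Using the last 5 terms:
-21  -19  -11  3
2  8  14
6  6
Constant third difference = 6.
Extend backward: 2 − 6 = -4;  -21 + 4 = -17;  -32 + 17 = -15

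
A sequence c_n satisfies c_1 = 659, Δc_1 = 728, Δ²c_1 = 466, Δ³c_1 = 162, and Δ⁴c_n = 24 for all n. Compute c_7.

15617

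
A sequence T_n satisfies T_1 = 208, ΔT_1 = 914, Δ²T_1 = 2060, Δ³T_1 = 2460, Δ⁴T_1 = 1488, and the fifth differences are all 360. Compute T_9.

327280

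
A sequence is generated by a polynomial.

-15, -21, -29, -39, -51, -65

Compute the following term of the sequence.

-81

Δ: -6 , -8 , -10 , -12 , -14
Δ²: -2 , -2 , -2 , -2
Constant second difference = -2, so extend:
-14 − 2 = -16;  -65 − 16 = -81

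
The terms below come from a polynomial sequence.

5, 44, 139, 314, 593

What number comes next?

39, 95, 175, 279
56, 80, 104
24, 24
The third differences are constant (24).
104 + 24 = 128;  279 + 128 = 407;  593 + 407 = 1000

1000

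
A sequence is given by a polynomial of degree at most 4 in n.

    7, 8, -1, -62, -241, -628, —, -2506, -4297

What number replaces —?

Using the first 6 terms:
D1: 1  -9  -61  -179  -387
D2: -10  -52  -118  -208
D3: -42  -66  -90
D4: -24  -24
Constant fourth difference = -24.
Extend forward: -90 − 24 = -114;  -208 − 114 = -322;  -387 − 322 = -709;  -628 − 709 = -1337

-1337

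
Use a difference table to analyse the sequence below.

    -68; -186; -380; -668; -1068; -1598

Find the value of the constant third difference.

First differences: -118, -194, -288, -400, -530
Second differences: -76, -94, -112, -130
Third differences: -18, -18, -18

-18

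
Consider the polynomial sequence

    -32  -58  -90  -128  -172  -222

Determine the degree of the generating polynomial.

-26, -32, -38, -44, -50
-6, -6, -6, -6
The second differences are constant, so the polynomial has degree 2.

2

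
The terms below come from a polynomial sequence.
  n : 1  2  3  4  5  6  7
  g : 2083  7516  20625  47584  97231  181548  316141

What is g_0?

336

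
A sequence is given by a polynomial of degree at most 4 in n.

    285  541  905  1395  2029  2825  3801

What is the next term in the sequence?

Δ: 256, 364, 490, 634, 796, 976
Δ²: 108, 126, 144, 162, 180
Δ³: 18, 18, 18, 18
Constant third difference = 18, so extend:
180 + 18 = 198;  976 + 198 = 1174;  3801 + 1174 = 4975

4975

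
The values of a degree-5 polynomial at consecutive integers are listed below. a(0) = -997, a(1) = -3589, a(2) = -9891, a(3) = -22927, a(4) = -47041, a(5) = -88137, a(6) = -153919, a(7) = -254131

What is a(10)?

First differences: -2592, -6302, -13036, -24114, -41096, -65782, -100212
Second differences: -3710, -6734, -11078, -16982, -24686, -34430
Third differences: -3024, -4344, -5904, -7704, -9744
Fourth differences: -1320, -1560, -1800, -2040
Fifth differences: -240, -240, -240
Constant fifth difference = -240, so extend:
-2040 − 240 = -2280;  -9744 − 2280 = -12024;  -34430 − 12024 = -46454;  -100212 − 46454 = -146666;  -254131 − 146666 = -400797
-2280 − 240 = -2520;  -12024 − 2520 = -14544;  -46454 − 14544 = -60998;  -146666 − 60998 = -207664;  -400797 − 207664 = -608461
-2520 − 240 = -2760;  -14544 − 2760 = -17304;  -60998 − 17304 = -78302;  -207664 − 78302 = -285966;  -608461 − 285966 = -894427

-894427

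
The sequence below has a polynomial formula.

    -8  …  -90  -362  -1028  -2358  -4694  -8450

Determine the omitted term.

Using the last 6 terms:
-272  -666  -1330  -2336  -3756
-394  -664  -1006  -1420
-270  -342  -414
-72  -72
Constant fourth difference = -72.
Extend backward: -270 + 72 = -198;  -394 + 198 = -196;  -272 + 196 = -76;  -90 + 76 = -14

-14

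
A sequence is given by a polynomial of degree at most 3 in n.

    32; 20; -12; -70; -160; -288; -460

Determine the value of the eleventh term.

-1708

Δ: -12, -32, -58, -90, -128, -172
Δ²: -20, -26, -32, -38, -44
Δ³: -6, -6, -6, -6
Constant third difference = -6, so extend:
-44 − 6 = -50;  -172 − 50 = -222;  -460 − 222 = -682
-50 − 6 = -56;  -222 − 56 = -278;  -682 − 278 = -960
-56 − 6 = -62;  -278 − 62 = -340;  -960 − 340 = -1300
-62 − 6 = -68;  -340 − 68 = -408;  -1300 − 408 = -1708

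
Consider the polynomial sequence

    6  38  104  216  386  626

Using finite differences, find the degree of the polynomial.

3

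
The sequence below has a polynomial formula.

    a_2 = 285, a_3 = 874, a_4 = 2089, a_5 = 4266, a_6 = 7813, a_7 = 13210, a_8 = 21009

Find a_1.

58

Δ: 589  1215  2177  3547  5397  7799
Δ²: 626  962  1370  1850  2402
Δ³: 336  408  480  552
Δ⁴: 72  72  72
The fourth differences are constant at 72.
Work back: 336 − 72 = 264;  626 − 264 = 362;  589 − 362 = 227;  285 − 227 = 58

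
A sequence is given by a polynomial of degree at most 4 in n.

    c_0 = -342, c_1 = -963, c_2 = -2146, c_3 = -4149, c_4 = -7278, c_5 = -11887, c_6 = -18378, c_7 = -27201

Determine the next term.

-621, -1183, -2003, -3129, -4609, -6491, -8823
-562, -820, -1126, -1480, -1882, -2332
-258, -306, -354, -402, -450
-48, -48, -48, -48
The fourth differences are constant (-48).
-450 − 48 = -498;  -2332 − 498 = -2830;  -8823 − 2830 = -11653;  -27201 − 11653 = -38854

-38854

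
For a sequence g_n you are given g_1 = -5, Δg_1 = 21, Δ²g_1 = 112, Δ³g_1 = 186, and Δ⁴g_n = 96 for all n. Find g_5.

Build the table forward from the leading diagonal:
Fourth differences: 96  96  96  96  96
Third differences: 186  282  378  474  570
Second differences: 112  298  580  958  1432
First differences: 21  133  431  1011  1969
g: -5  16  149  580  1591

1591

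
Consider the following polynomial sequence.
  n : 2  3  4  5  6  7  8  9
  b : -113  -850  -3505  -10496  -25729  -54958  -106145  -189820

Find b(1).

D1: -737  -2655  -6991  -15233  -29229  -51187  -83675
D2: -1918  -4336  -8242  -13996  -21958  -32488
D3: -2418  -3906  -5754  -7962  -10530
D4: -1488  -1848  -2208  -2568
D5: -360  -360  -360
The fifth differences are constant at -360.
Work back: -1488 + 360 = -1128;  -2418 + 1128 = -1290;  -1918 + 1290 = -628;  -737 + 628 = -109;  -113 + 109 = -4

-4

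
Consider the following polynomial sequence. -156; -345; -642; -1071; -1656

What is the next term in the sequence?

-2421

D1: -189  -297  -429  -585
D2: -108  -132  -156
D3: -24  -24
Third differences constant at -24.
-156 − 24 = -180;  -585 − 180 = -765;  -1656 − 765 = -2421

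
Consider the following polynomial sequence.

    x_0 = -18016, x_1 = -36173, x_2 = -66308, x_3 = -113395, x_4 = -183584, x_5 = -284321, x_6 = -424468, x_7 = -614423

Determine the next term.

-866240

First differences: -18157, -30135, -47087, -70189, -100737, -140147, -189955
Second differences: -11978, -16952, -23102, -30548, -39410, -49808
Third differences: -4974, -6150, -7446, -8862, -10398
Fourth differences: -1176, -1296, -1416, -1536
Fifth differences: -120, -120, -120
Constant fifth difference = -120, so extend:
-1536 − 120 = -1656;  -10398 − 1656 = -12054;  -49808 − 12054 = -61862;  -189955 − 61862 = -251817;  -614423 − 251817 = -866240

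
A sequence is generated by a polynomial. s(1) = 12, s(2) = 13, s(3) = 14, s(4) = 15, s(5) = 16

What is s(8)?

Δ: 1 , 1 , 1 , 1
First differences constant at 1.
16 + 1 = 17
17 + 1 = 18
18 + 1 = 19

19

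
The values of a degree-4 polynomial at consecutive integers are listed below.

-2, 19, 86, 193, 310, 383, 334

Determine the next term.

61

First differences: 21, 67, 107, 117, 73, -49
Second differences: 46, 40, 10, -44, -122
Third differences: -6, -30, -54, -78
Fourth differences: -24, -24, -24
Constant fourth difference = -24, so extend:
-78 − 24 = -102;  -122 − 102 = -224;  -49 − 224 = -273;  334 − 273 = 61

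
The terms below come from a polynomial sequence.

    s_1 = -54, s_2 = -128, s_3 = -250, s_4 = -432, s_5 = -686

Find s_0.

-16

Δ: -74, -122, -182, -254
Δ²: -48, -60, -72
Δ³: -12, -12
The third differences are constant at -12.
Work back: -48 + 12 = -36;  -74 + 36 = -38;  -54 + 38 = -16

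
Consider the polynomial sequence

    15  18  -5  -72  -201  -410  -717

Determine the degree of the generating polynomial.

3

D1: 3, -23, -67, -129, -209, -307
D2: -26, -44, -62, -80, -98
D3: -18, -18, -18, -18
The third differences are constant, so the polynomial has degree 3.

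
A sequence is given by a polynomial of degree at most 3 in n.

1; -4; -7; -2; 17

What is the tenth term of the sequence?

532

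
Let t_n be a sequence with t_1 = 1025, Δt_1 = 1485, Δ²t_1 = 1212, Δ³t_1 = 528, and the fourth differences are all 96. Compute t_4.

9644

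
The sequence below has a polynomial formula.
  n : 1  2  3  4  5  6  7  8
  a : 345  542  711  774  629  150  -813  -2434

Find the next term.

-4911

197, 169, 63, -145, -479, -963, -1621
-28, -106, -208, -334, -484, -658
-78, -102, -126, -150, -174
-24, -24, -24, -24
The fourth differences are constant (-24).
-174 − 24 = -198;  -658 − 198 = -856;  -1621 − 856 = -2477;  -2434 − 2477 = -4911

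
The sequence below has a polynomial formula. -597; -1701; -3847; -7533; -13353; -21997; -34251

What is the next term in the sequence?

D1: -1104, -2146, -3686, -5820, -8644, -12254
D2: -1042, -1540, -2134, -2824, -3610
D3: -498, -594, -690, -786
D4: -96, -96, -96
Fourth differences constant at -96.
-786 − 96 = -882;  -3610 − 882 = -4492;  -12254 − 4492 = -16746;  -34251 − 16746 = -50997

-50997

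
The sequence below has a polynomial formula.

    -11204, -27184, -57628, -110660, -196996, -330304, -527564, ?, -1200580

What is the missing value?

-809428

Using the first 7 terms:
D1: -15980  -30444  -53032  -86336  -133308  -197260
D2: -14464  -22588  -33304  -46972  -63952
D3: -8124  -10716  -13668  -16980
D4: -2592  -2952  -3312
D5: -360  -360
Constant fifth difference = -360.
Extend forward: -3312 − 360 = -3672;  -16980 − 3672 = -20652;  -63952 − 20652 = -84604;  -197260 − 84604 = -281864;  -527564 − 281864 = -809428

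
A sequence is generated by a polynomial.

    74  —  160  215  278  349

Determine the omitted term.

Using the last 4 terms:
First differences: 55  63  71
Second differences: 8  8
Constant second difference = 8.
Extend backward: 55 − 8 = 47;  160 − 47 = 113

113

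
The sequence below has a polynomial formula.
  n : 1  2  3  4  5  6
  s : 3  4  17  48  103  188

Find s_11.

1 , 13 , 31 , 55 , 85
12 , 18 , 24 , 30
6 , 6 , 6
Constant third difference = 6, so extend:
30 + 6 = 36;  85 + 36 = 121;  188 + 121 = 309
36 + 6 = 42;  121 + 42 = 163;  309 + 163 = 472
42 + 6 = 48;  163 + 48 = 211;  472 + 211 = 683
48 + 6 = 54;  211 + 54 = 265;  683 + 265 = 948
54 + 6 = 60;  265 + 60 = 325;  948 + 325 = 1273

1273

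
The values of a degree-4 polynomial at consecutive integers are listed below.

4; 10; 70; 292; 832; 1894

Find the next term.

3730

Δ: 6  60  222  540  1062
Δ²: 54  162  318  522
Δ³: 108  156  204
Δ⁴: 48  48
Constant fourth difference = 48, so extend:
204 + 48 = 252;  522 + 252 = 774;  1062 + 774 = 1836;  1894 + 1836 = 3730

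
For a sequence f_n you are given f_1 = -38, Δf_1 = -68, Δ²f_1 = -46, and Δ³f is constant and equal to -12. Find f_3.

-220

Build the table forward from the leading diagonal:
D3: -12, -12, -12
D2: -46, -58, -70
D1: -68, -114, -172
f: -38, -106, -220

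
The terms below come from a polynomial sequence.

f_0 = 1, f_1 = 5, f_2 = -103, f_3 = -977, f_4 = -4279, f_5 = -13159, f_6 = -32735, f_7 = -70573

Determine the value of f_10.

-416119

D1: 4  -108  -874  -3302  -8880  -19576  -37838
D2: -112  -766  -2428  -5578  -10696  -18262
D3: -654  -1662  -3150  -5118  -7566
D4: -1008  -1488  -1968  -2448
D5: -480  -480  -480
The fifth differences are constant (-480).
-2448 − 480 = -2928;  -7566 − 2928 = -10494;  -18262 − 10494 = -28756;  -37838 − 28756 = -66594;  -70573 − 66594 = -137167
-2928 − 480 = -3408;  -10494 − 3408 = -13902;  -28756 − 13902 = -42658;  -66594 − 42658 = -109252;  -137167 − 109252 = -246419
-3408 − 480 = -3888;  -13902 − 3888 = -17790;  -42658 − 17790 = -60448;  -109252 − 60448 = -169700;  -246419 − 169700 = -416119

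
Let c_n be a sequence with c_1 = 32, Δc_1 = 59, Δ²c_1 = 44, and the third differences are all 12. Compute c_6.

Build the table forward from the leading diagonal:
Δ³: 12  12  12  12  12  12
Δ²: 44  56  68  80  92  104
Δ: 59  103  159  227  307  399
c: 32  91  194  353  580  887

887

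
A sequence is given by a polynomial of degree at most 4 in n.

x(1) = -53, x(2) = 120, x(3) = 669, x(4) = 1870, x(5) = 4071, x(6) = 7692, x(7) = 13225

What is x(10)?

47296

173, 549, 1201, 2201, 3621, 5533
376, 652, 1000, 1420, 1912
276, 348, 420, 492
72, 72, 72
The fourth differences are constant (72).
492 + 72 = 564;  1912 + 564 = 2476;  5533 + 2476 = 8009;  13225 + 8009 = 21234
564 + 72 = 636;  2476 + 636 = 3112;  8009 + 3112 = 11121;  21234 + 11121 = 32355
636 + 72 = 708;  3112 + 708 = 3820;  11121 + 3820 = 14941;  32355 + 14941 = 47296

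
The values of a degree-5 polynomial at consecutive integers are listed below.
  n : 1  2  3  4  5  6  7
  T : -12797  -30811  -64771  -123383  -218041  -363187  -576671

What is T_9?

-18014  -33960  -58612  -94658  -145146  -213484
-15946  -24652  -36046  -50488  -68338
-8706  -11394  -14442  -17850
-2688  -3048  -3408
-360  -360
Fifth differences constant at -360.
-3408 − 360 = -3768;  -17850 − 3768 = -21618;  -68338 − 21618 = -89956;  -213484 − 89956 = -303440;  -576671 − 303440 = -880111
-3768 − 360 = -4128;  -21618 − 4128 = -25746;  -89956 − 25746 = -115702;  -303440 − 115702 = -419142;  -880111 − 419142 = -1299253

-1299253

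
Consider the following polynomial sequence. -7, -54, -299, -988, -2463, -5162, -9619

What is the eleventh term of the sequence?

-47, -245, -689, -1475, -2699, -4457
-198, -444, -786, -1224, -1758
-246, -342, -438, -534
-96, -96, -96
Constant fourth difference = -96, so extend:
-534 − 96 = -630;  -1758 − 630 = -2388;  -4457 − 2388 = -6845;  -9619 − 6845 = -16464
-630 − 96 = -726;  -2388 − 726 = -3114;  -6845 − 3114 = -9959;  -16464 − 9959 = -26423
-726 − 96 = -822;  -3114 − 822 = -3936;  -9959 − 3936 = -13895;  -26423 − 13895 = -40318
-822 − 96 = -918;  -3936 − 918 = -4854;  -13895 − 4854 = -18749;  -40318 − 18749 = -59067

-59067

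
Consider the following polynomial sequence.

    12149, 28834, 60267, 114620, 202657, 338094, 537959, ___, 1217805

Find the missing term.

822952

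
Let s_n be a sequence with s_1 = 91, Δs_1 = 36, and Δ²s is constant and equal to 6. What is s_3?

169

Build the table forward from the leading diagonal:
Δ²: 6, 6, 6
Δ: 36, 42, 48
s: 91, 127, 169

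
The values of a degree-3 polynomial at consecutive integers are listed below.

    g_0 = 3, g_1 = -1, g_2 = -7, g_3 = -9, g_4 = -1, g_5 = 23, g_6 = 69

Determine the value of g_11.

839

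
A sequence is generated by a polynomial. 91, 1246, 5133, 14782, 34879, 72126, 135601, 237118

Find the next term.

Δ: 1155, 3887, 9649, 20097, 37247, 63475, 101517
Δ²: 2732, 5762, 10448, 17150, 26228, 38042
Δ³: 3030, 4686, 6702, 9078, 11814
Δ⁴: 1656, 2016, 2376, 2736
Δ⁵: 360, 360, 360
The fifth differences are constant (360).
2736 + 360 = 3096;  11814 + 3096 = 14910;  38042 + 14910 = 52952;  101517 + 52952 = 154469;  237118 + 154469 = 391587

391587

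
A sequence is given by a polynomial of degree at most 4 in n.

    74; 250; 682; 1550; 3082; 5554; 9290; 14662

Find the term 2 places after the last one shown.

Δ: 176, 432, 868, 1532, 2472, 3736, 5372
Δ²: 256, 436, 664, 940, 1264, 1636
Δ³: 180, 228, 276, 324, 372
Δ⁴: 48, 48, 48, 48
Constant fourth difference = 48, so extend:
372 + 48 = 420;  1636 + 420 = 2056;  5372 + 2056 = 7428;  14662 + 7428 = 22090
420 + 48 = 468;  2056 + 468 = 2524;  7428 + 2524 = 9952;  22090 + 9952 = 32042

32042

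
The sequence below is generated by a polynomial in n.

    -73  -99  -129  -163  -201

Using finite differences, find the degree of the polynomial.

2

Δ: -26, -30, -34, -38
Δ²: -4, -4, -4
The second differences are constant, so the polynomial has degree 2.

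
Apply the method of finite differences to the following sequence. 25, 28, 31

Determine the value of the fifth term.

37

D1: 3, 3
Constant first difference = 3, so extend:
31 + 3 = 34
34 + 3 = 37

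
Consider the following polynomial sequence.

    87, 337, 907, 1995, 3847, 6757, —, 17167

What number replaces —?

Using the first 6 terms:
D1: 250, 570, 1088, 1852, 2910
D2: 320, 518, 764, 1058
D3: 198, 246, 294
D4: 48, 48
Constant fourth difference = 48.
Extend forward: 294 + 48 = 342;  1058 + 342 = 1400;  2910 + 1400 = 4310;  6757 + 4310 = 11067

11067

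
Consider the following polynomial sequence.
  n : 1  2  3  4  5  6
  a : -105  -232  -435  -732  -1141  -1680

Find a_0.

-36

Δ: -127  -203  -297  -409  -539
Δ²: -76  -94  -112  -130
Δ³: -18  -18  -18
The third differences are constant at -18.
Work back: -76 + 18 = -58;  -127 + 58 = -69;  -105 + 69 = -36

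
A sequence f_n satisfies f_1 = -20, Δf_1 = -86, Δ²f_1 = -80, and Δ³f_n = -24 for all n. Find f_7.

-2216

Build the table forward from the leading diagonal:
Δ³: -24, -24, -24, -24, -24, -24, -24
Δ²: -80, -104, -128, -152, -176, -200, -224
Δ: -86, -166, -270, -398, -550, -726, -926
f: -20, -106, -272, -542, -940, -1490, -2216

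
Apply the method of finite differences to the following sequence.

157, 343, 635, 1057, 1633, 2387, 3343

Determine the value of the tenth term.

First differences: 186  292  422  576  754  956
Second differences: 106  130  154  178  202
Third differences: 24  24  24  24
Third differences constant at 24.
202 + 24 = 226;  956 + 226 = 1182;  3343 + 1182 = 4525
226 + 24 = 250;  1182 + 250 = 1432;  4525 + 1432 = 5957
250 + 24 = 274;  1432 + 274 = 1706;  5957 + 1706 = 7663

7663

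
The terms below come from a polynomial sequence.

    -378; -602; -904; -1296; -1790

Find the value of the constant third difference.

Δ: -224, -302, -392, -494
Δ²: -78, -90, -102
Δ³: -12, -12

-12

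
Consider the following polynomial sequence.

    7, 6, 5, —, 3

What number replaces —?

4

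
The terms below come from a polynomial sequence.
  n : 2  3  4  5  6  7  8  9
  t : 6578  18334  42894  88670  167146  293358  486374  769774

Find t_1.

1806

First differences: 11756  24560  45776  78476  126212  193016  283400
Second differences: 12804  21216  32700  47736  66804  90384
Third differences: 8412  11484  15036  19068  23580
Fourth differences: 3072  3552  4032  4512
Fifth differences: 480  480  480
The fifth differences are constant at 480.
Work back: 3072 − 480 = 2592;  8412 − 2592 = 5820;  12804 − 5820 = 6984;  11756 − 6984 = 4772;  6578 − 4772 = 1806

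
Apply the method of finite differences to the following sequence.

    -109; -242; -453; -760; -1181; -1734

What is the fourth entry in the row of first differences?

Δ: -133, -211, -307, -421, -553
Δ²: -78, -96, -114, -132
Δ³: -18, -18, -18

-421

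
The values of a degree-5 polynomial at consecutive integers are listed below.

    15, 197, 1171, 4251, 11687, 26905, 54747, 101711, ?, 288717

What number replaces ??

Using the first 8 terms:
D1: 182  974  3080  7436  15218  27842  46964
D2: 792  2106  4356  7782  12624  19122
D3: 1314  2250  3426  4842  6498
D4: 936  1176  1416  1656
D5: 240  240  240
Constant fifth difference = 240.
Extend forward: 1656 + 240 = 1896;  6498 + 1896 = 8394;  19122 + 8394 = 27516;  46964 + 27516 = 74480;  101711 + 74480 = 176191

176191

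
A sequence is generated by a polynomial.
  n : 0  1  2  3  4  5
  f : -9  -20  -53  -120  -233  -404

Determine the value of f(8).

-11, -33, -67, -113, -171
-22, -34, -46, -58
-12, -12, -12
The third differences are constant (-12).
-58 − 12 = -70;  -171 − 70 = -241;  -404 − 241 = -645
-70 − 12 = -82;  -241 − 82 = -323;  -645 − 323 = -968
-82 − 12 = -94;  -323 − 94 = -417;  -968 − 417 = -1385

-1385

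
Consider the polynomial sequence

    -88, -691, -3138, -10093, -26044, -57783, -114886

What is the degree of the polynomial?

5

Δ: -603, -2447, -6955, -15951, -31739, -57103
Δ²: -1844, -4508, -8996, -15788, -25364
Δ³: -2664, -4488, -6792, -9576
Δ⁴: -1824, -2304, -2784
Δ⁵: -480, -480
The fifth differences are constant, so the polynomial has degree 5.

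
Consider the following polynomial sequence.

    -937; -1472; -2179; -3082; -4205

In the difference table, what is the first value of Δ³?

-24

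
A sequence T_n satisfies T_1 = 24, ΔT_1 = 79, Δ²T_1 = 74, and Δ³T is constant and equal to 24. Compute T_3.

256

Build the table forward from the leading diagonal:
Third differences: 24, 24, 24
Second differences: 74, 98, 122
First differences: 79, 153, 251
T: 24, 103, 256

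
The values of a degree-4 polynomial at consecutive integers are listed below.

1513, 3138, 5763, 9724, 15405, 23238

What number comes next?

33703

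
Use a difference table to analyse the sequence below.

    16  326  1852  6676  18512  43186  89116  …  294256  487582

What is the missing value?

Using the first 7 terms:
D1: 310  1526  4824  11836  24674  45930
D2: 1216  3298  7012  12838  21256
D3: 2082  3714  5826  8418
D4: 1632  2112  2592
D5: 480  480
Constant fifth difference = 480.
Extend forward: 2592 + 480 = 3072;  8418 + 3072 = 11490;  21256 + 11490 = 32746;  45930 + 32746 = 78676;  89116 + 78676 = 167792

167792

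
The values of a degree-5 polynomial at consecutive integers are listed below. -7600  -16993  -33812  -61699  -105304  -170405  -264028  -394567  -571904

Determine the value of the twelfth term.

First differences: -9393  -16819  -27887  -43605  -65101  -93623  -130539  -177337
Second differences: -7426  -11068  -15718  -21496  -28522  -36916  -46798
Third differences: -3642  -4650  -5778  -7026  -8394  -9882
Fourth differences: -1008  -1128  -1248  -1368  -1488
Fifth differences: -120  -120  -120  -120
The fifth differences are constant (-120).
-1488 − 120 = -1608;  -9882 − 1608 = -11490;  -46798 − 11490 = -58288;  -177337 − 58288 = -235625;  -571904 − 235625 = -807529
-1608 − 120 = -1728;  -11490 − 1728 = -13218;  -58288 − 13218 = -71506;  -235625 − 71506 = -307131;  -807529 − 307131 = -1114660
-1728 − 120 = -1848;  -13218 − 1848 = -15066;  -71506 − 15066 = -86572;  -307131 − 86572 = -393703;  -1114660 − 393703 = -1508363

-1508363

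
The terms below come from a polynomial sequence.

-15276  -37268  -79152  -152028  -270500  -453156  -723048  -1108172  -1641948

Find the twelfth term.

First differences: -21992 , -41884 , -72876 , -118472 , -182656 , -269892 , -385124 , -533776
Second differences: -19892 , -30992 , -45596 , -64184 , -87236 , -115232 , -148652
Third differences: -11100 , -14604 , -18588 , -23052 , -27996 , -33420
Fourth differences: -3504 , -3984 , -4464 , -4944 , -5424
Fifth differences: -480 , -480 , -480 , -480
The fifth differences are constant (-480).
-5424 − 480 = -5904;  -33420 − 5904 = -39324;  -148652 − 39324 = -187976;  -533776 − 187976 = -721752;  -1641948 − 721752 = -2363700
-5904 − 480 = -6384;  -39324 − 6384 = -45708;  -187976 − 45708 = -233684;  -721752 − 233684 = -955436;  -2363700 − 955436 = -3319136
-6384 − 480 = -6864;  -45708 − 6864 = -52572;  -233684 − 52572 = -286256;  -955436 − 286256 = -1241692;  -3319136 − 1241692 = -4560828

-4560828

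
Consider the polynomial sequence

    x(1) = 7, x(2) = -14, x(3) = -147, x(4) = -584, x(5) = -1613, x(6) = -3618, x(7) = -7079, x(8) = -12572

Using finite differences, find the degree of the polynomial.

-21, -133, -437, -1029, -2005, -3461, -5493
-112, -304, -592, -976, -1456, -2032
-192, -288, -384, -480, -576
-96, -96, -96, -96
The fourth differences are constant, so the polynomial has degree 4.

4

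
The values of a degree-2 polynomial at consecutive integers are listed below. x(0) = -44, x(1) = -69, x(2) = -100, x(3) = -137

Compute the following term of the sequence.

-180

-25 , -31 , -37
-6 , -6
Second differences constant at -6.
-37 − 6 = -43;  -137 − 43 = -180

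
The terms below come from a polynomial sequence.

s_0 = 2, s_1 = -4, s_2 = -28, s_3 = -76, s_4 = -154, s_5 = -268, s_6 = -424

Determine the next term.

Δ: -6, -24, -48, -78, -114, -156
Δ²: -18, -24, -30, -36, -42
Δ³: -6, -6, -6, -6
Constant third difference = -6, so extend:
-42 − 6 = -48;  -156 − 48 = -204;  -424 − 204 = -628

-628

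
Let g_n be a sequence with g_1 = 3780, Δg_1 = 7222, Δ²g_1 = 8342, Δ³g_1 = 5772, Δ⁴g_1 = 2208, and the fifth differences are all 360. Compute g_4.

56244

Build the table forward from the leading diagonal:
Δ⁵: 360, 360, 360, 360
Δ⁴: 2208, 2568, 2928, 3288
Δ³: 5772, 7980, 10548, 13476
Δ²: 8342, 14114, 22094, 32642
Δ: 7222, 15564, 29678, 51772
g: 3780, 11002, 26566, 56244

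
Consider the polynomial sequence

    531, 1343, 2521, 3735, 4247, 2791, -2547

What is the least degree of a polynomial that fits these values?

5

D1: 812, 1178, 1214, 512, -1456, -5338
D2: 366, 36, -702, -1968, -3882
D3: -330, -738, -1266, -1914
D4: -408, -528, -648
D5: -120, -120
The fifth differences are constant, so the polynomial has degree 5.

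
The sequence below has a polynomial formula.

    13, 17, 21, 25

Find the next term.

Δ: 4, 4, 4
First differences constant at 4.
25 + 4 = 29

29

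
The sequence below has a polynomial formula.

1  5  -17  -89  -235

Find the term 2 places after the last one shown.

Δ: 4, -22, -72, -146
Δ²: -26, -50, -74
Δ³: -24, -24
Third differences constant at -24.
-74 − 24 = -98;  -146 − 98 = -244;  -235 − 244 = -479
-98 − 24 = -122;  -244 − 122 = -366;  -479 − 366 = -845

-845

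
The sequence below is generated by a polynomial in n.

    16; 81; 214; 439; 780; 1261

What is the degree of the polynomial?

D1: 65, 133, 225, 341, 481
D2: 68, 92, 116, 140
D3: 24, 24, 24
The third differences are constant, so the polynomial has degree 3.

3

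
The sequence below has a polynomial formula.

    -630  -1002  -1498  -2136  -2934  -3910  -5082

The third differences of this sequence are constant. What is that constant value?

Δ: -372, -496, -638, -798, -976, -1172
Δ²: -124, -142, -160, -178, -196
Δ³: -18, -18, -18, -18

-18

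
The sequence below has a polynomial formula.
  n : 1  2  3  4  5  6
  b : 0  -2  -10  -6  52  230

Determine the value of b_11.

6910

D1: -2, -8, 4, 58, 178
D2: -6, 12, 54, 120
D3: 18, 42, 66
D4: 24, 24
Fourth differences constant at 24.
66 + 24 = 90;  120 + 90 = 210;  178 + 210 = 388;  230 + 388 = 618
90 + 24 = 114;  210 + 114 = 324;  388 + 324 = 712;  618 + 712 = 1330
114 + 24 = 138;  324 + 138 = 462;  712 + 462 = 1174;  1330 + 1174 = 2504
138 + 24 = 162;  462 + 162 = 624;  1174 + 624 = 1798;  2504 + 1798 = 4302
162 + 24 = 186;  624 + 186 = 810;  1798 + 810 = 2608;  4302 + 2608 = 6910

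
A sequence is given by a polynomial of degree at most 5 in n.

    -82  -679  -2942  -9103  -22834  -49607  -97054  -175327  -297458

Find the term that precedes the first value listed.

1

Δ: -597  -2263  -6161  -13731  -26773  -47447  -78273  -122131
Δ²: -1666  -3898  -7570  -13042  -20674  -30826  -43858
Δ³: -2232  -3672  -5472  -7632  -10152  -13032
Δ⁴: -1440  -1800  -2160  -2520  -2880
Δ⁵: -360  -360  -360  -360
The fifth differences are constant at -360.
Work back: -1440 + 360 = -1080;  -2232 + 1080 = -1152;  -1666 + 1152 = -514;  -597 + 514 = -83;  -82 + 83 = 1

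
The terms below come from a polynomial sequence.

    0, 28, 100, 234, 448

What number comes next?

760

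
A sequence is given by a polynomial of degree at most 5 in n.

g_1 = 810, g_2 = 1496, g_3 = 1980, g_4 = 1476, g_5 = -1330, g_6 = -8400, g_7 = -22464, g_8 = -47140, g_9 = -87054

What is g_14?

-762784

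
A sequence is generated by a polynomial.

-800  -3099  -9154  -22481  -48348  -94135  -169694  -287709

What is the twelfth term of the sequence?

-1557289

Δ: -2299, -6055, -13327, -25867, -45787, -75559, -118015
Δ²: -3756, -7272, -12540, -19920, -29772, -42456
Δ³: -3516, -5268, -7380, -9852, -12684
Δ⁴: -1752, -2112, -2472, -2832
Δ⁵: -360, -360, -360
Fifth differences constant at -360.
-2832 − 360 = -3192;  -12684 − 3192 = -15876;  -42456 − 15876 = -58332;  -118015 − 58332 = -176347;  -287709 − 176347 = -464056
-3192 − 360 = -3552;  -15876 − 3552 = -19428;  -58332 − 19428 = -77760;  -176347 − 77760 = -254107;  -464056 − 254107 = -718163
-3552 − 360 = -3912;  -19428 − 3912 = -23340;  -77760 − 23340 = -101100;  -254107 − 101100 = -355207;  -718163 − 355207 = -1073370
-3912 − 360 = -4272;  -23340 − 4272 = -27612;  -101100 − 27612 = -128712;  -355207 − 128712 = -483919;  -1073370 − 483919 = -1557289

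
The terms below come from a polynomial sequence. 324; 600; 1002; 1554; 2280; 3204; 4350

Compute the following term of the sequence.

5742

D1: 276, 402, 552, 726, 924, 1146
D2: 126, 150, 174, 198, 222
D3: 24, 24, 24, 24
Constant third difference = 24, so extend:
222 + 24 = 246;  1146 + 246 = 1392;  4350 + 1392 = 5742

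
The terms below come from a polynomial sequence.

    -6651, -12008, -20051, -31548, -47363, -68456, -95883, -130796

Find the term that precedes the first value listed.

-3308

-5357, -8043, -11497, -15815, -21093, -27427, -34913
-2686, -3454, -4318, -5278, -6334, -7486
-768, -864, -960, -1056, -1152
-96, -96, -96, -96
The fourth differences are constant at -96.
Work back: -768 + 96 = -672;  -2686 + 672 = -2014;  -5357 + 2014 = -3343;  -6651 + 3343 = -3308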